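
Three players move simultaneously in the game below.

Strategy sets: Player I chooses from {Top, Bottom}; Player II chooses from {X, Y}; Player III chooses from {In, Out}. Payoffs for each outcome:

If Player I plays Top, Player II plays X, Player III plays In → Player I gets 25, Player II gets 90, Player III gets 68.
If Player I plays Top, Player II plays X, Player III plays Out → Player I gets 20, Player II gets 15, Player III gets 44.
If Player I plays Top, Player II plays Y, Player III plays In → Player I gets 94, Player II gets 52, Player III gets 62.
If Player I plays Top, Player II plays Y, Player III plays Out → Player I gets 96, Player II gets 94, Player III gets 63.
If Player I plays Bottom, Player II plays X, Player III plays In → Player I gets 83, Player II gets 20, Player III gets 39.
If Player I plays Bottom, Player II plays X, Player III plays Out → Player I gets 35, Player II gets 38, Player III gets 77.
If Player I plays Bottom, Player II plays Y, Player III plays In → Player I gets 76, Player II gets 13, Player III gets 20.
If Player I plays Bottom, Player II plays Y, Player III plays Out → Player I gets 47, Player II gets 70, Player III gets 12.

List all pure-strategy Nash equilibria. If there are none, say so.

For each strategy profile, look for a profitable unilateral deviation.
(Top, X, In): Player I can switch to Bottom (25 → 83). Not NE.
(Top, X, Out): Player I can switch to Bottom (20 → 35). Not NE.
(Top, Y, In): Player II can switch to X (52 → 90). Not NE.
(Top, Y, Out): Player I gets 96, best alternative 47; Player II gets 94, best alternative 15; Player III gets 63, best alternative 62. No profitable deviation — NE.
(Bottom, X, In): Player III can switch to Out (39 → 77). Not NE.
(Bottom, X, Out): Player II can switch to Y (38 → 70). Not NE.
(Bottom, Y, In): Player I can switch to Top (76 → 94). Not NE.
(Bottom, Y, Out): Player I can switch to Top (47 → 96). Not NE.

(Top, Y, Out)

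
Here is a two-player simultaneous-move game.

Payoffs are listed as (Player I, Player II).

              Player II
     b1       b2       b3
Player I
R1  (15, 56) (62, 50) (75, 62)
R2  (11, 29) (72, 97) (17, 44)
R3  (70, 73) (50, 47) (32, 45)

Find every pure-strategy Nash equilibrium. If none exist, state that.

(R1, b1): Player I can switch to R3 (15 → 70). Not NE.
(R1, b2): Player I can switch to R2 (62 → 72). Not NE.
(R1, b3): Player I gets 75, best alternative 32; Player II gets 62, best alternative 56. No profitable deviation — NE.
(R2, b1): Player I can switch to R1 (11 → 15). Not NE.
(R2, b2): Player I gets 72, best alternative 62; Player II gets 97, best alternative 44. No profitable deviation — NE.
(R2, b3): Player I can switch to R1 (17 → 75). Not NE.
(R3, b1): Player I gets 70, best alternative 15; Player II gets 73, best alternative 47. No profitable deviation — NE.
(R3, b2): Player I can switch to R1 (50 → 62). Not NE.
(R3, b3): Player I can switch to R1 (32 → 75). Not NE.

(R1, b3); (R2, b2); (R3, b1)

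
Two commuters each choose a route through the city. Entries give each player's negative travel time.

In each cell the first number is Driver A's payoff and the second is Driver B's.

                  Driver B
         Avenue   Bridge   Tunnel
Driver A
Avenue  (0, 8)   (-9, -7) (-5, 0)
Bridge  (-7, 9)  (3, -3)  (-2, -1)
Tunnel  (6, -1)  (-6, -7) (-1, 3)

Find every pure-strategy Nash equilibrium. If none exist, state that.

(Avenue, Avenue): Driver A can switch to Tunnel (0 → 6). Not NE.
(Avenue, Bridge): Driver A can switch to Bridge (-9 → 3). Not NE.
(Avenue, Tunnel): Driver A can switch to Bridge (-5 → -2). Not NE.
(Bridge, Avenue): Driver A can switch to Avenue (-7 → 0). Not NE.
(Bridge, Bridge): Driver B can switch to Avenue (-3 → 9). Not NE.
(Bridge, Tunnel): Driver A can switch to Tunnel (-2 → -1). Not NE.
(Tunnel, Avenue): Driver B can switch to Tunnel (-1 → 3). Not NE.
(Tunnel, Bridge): Driver A can switch to Bridge (-6 → 3). Not NE.
(Tunnel, Tunnel): Driver A gets -1, best alternative -2; Driver B gets 3, best alternative -1. No profitable deviation — NE.

Pure NE: (Tunnel, Tunnel)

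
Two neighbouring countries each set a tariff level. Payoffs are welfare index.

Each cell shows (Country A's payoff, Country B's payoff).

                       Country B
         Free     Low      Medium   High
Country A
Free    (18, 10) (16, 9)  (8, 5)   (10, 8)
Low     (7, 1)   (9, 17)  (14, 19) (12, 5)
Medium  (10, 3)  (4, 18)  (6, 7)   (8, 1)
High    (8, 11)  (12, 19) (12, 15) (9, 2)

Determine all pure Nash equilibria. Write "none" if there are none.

Country A against Free: payoffs 18, 7, 10, 8 → best response Free.
Country A against Low: payoffs 16, 9, 4, 12 → best response Free.
Country A against Medium: payoffs 8, 14, 6, 12 → best response Low.
Country A against High: payoffs 10, 12, 8, 9 → best response Low.
Country B against Free: payoffs 10, 9, 5, 8 → best response Free.
Country B against Low: payoffs 1, 17, 19, 5 → best response Medium.
Country B against Medium: payoffs 3, 18, 7, 1 → best response Low.
Country B against High: payoffs 11, 19, 15, 2 → best response Low.
Mutual best responses: (Free, Free); (Low, Medium).

(Free, Free), (Low, Medium)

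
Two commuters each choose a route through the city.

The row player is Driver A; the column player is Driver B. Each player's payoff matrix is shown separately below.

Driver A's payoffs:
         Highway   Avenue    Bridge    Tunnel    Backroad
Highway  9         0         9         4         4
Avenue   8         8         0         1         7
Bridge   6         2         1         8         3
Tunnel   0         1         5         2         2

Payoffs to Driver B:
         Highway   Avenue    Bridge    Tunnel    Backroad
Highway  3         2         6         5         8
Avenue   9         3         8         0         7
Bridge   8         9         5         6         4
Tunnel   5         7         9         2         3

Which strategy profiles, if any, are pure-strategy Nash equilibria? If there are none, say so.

Driver A against Highway: payoffs 9, 8, 6, 0 → best response Highway.
Driver A against Avenue: payoffs 0, 8, 2, 1 → best response Avenue.
Driver A against Bridge: payoffs 9, 0, 1, 5 → best response Highway.
Driver A against Tunnel: payoffs 4, 1, 8, 2 → best response Bridge.
Driver A against Backroad: payoffs 4, 7, 3, 2 → best response Avenue.
Driver B against Highway: payoffs 3, 2, 6, 5, 8 → best response Backroad.
Driver B against Avenue: payoffs 9, 3, 8, 0, 7 → best response Highway.
Driver B against Bridge: payoffs 8, 9, 5, 6, 4 → best response Avenue.
Driver B against Tunnel: payoffs 5, 7, 9, 2, 3 → best response Bridge.
No profile is a mutual best response for all players.

This game has no pure Nash equilibrium.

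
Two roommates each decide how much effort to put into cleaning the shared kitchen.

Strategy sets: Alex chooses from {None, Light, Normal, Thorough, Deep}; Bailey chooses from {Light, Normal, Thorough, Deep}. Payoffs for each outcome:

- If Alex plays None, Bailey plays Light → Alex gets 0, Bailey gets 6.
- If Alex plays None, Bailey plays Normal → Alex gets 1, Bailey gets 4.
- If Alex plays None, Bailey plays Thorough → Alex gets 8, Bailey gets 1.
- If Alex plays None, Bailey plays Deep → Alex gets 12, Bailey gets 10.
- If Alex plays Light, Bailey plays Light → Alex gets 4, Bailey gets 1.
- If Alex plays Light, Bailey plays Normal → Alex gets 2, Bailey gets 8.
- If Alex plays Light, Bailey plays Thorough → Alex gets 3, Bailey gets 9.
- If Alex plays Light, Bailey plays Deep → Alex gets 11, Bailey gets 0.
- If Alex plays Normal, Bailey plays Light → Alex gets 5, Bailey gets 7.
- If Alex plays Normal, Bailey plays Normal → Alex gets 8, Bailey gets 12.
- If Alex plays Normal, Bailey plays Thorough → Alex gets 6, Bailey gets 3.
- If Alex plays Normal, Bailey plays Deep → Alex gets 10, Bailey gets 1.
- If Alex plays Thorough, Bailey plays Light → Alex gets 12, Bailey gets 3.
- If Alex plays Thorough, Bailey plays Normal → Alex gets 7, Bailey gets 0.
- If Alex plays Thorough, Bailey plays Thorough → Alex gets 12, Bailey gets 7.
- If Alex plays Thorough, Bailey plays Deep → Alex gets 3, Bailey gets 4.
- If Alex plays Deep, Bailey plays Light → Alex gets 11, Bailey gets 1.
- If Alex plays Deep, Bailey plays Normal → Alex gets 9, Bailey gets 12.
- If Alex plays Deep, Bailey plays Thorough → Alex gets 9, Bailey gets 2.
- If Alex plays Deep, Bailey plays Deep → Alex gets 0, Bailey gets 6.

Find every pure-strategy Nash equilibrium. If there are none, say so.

(None, Deep); (Thorough, Thorough); (Deep, Normal)

Alex against Light: payoffs 0, 4, 5, 12, 11 → best response Thorough.
Alex against Normal: payoffs 1, 2, 8, 7, 9 → best response Deep.
Alex against Thorough: payoffs 8, 3, 6, 12, 9 → best response Thorough.
Alex against Deep: payoffs 12, 11, 10, 3, 0 → best response None.
Bailey against None: payoffs 6, 4, 1, 10 → best response Deep.
Bailey against Light: payoffs 1, 8, 9, 0 → best response Thorough.
Bailey against Normal: payoffs 7, 12, 3, 1 → best response Normal.
Bailey against Thorough: payoffs 3, 0, 7, 4 → best response Thorough.
Bailey against Deep: payoffs 1, 12, 2, 6 → best response Normal.
Mutual best responses: (None, Deep); (Thorough, Thorough); (Deep, Normal).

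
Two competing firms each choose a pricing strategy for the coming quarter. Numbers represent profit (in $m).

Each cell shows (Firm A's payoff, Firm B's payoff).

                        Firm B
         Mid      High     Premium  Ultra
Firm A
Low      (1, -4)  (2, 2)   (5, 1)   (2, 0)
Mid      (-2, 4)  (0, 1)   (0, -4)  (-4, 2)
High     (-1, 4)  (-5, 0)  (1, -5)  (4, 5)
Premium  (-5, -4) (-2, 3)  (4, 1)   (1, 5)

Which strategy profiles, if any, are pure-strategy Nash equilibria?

For each strategy profile, look for a profitable unilateral deviation.
(Low, Mid): Firm B can switch to High (-4 → 2). Not NE.
(Low, High): Firm A gets 2, best alternative 0; Firm B gets 2, best alternative 1. No profitable deviation — NE.
(Low, Premium): Firm B can switch to High (1 → 2). Not NE.
(Low, Ultra): Firm A can switch to High (2 → 4). Not NE.
(Mid, Mid): Firm A can switch to Low (-2 → 1). Not NE.
(Mid, High): Firm A can switch to Low (0 → 2). Not NE.
(Mid, Premium): Firm A can switch to Low (0 → 5). Not NE.
(High, Ultra): Firm A gets 4, best alternative 2; Firm B gets 5, best alternative 4. No profitable deviation — NE.
(The remaining 8 profiles each have a profitable deviation by the same check.)

The pure Nash equilibria are (Low, High), (High, Ultra).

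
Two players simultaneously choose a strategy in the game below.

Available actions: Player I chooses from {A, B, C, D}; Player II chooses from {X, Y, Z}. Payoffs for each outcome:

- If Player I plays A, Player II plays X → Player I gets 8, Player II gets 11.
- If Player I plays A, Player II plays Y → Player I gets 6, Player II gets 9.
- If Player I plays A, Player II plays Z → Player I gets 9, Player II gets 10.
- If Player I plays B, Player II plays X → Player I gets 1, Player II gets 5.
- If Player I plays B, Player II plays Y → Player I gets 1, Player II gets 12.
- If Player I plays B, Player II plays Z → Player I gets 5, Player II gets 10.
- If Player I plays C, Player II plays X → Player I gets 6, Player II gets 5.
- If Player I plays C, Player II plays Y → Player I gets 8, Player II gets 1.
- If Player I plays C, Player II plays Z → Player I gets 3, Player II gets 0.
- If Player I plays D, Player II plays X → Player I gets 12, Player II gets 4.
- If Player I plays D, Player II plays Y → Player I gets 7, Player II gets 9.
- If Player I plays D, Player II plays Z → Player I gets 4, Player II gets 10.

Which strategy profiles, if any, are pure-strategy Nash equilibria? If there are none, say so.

No pure-strategy Nash equilibrium.

Player I against X: payoffs 8, 1, 6, 12 → best response D.
Player I against Y: payoffs 6, 1, 8, 7 → best response C.
Player I against Z: payoffs 9, 5, 3, 4 → best response A.
Player II against A: payoffs 11, 9, 10 → best response X.
Player II against B: payoffs 5, 12, 10 → best response Y.
Player II against C: payoffs 5, 1, 0 → best response X.
Player II against D: payoffs 4, 9, 10 → best response Z.
No profile is a mutual best response for all players.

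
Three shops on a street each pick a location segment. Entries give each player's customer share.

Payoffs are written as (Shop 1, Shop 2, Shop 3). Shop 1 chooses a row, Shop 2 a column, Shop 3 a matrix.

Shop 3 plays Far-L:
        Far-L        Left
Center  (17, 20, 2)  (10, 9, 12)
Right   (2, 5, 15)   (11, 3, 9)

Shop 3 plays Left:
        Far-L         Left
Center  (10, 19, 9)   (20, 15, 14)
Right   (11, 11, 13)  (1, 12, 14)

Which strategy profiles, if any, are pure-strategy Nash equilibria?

none

(Center, Far-L, Far-L): Shop 3 can switch to Left (2 → 9). Not NE.
(Center, Far-L, Left): Shop 1 can switch to Right (10 → 11). Not NE.
(Center, Left, Far-L): Shop 1 can switch to Right (10 → 11). Not NE.
(Center, Left, Left): Shop 2 can switch to Far-L (15 → 19). Not NE.
(Right, Far-L, Far-L): Shop 1 can switch to Center (2 → 17). Not NE.
(Right, Far-L, Left): Shop 2 can switch to Left (11 → 12). Not NE.
(Right, Left, Far-L): Shop 2 can switch to Far-L (3 → 5). Not NE.
(Right, Left, Left): Shop 1 can switch to Center (1 → 20). Not NE.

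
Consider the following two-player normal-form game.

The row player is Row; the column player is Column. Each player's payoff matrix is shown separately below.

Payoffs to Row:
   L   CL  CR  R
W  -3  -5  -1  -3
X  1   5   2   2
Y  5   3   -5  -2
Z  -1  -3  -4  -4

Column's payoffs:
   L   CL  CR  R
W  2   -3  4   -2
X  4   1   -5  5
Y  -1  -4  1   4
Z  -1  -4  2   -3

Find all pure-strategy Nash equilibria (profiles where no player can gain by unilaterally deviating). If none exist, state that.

Pure NE: (X, R)

(W, L): Row can switch to X (-3 → 1). Not NE.
(W, CL): Row can switch to X (-5 → 5). Not NE.
(W, CR): Row can switch to X (-1 → 2). Not NE.
(W, R): Row can switch to X (-3 → 2). Not NE.
(X, L): Row can switch to Y (1 → 5). Not NE.
(X, CL): Column can switch to L (1 → 4). Not NE.
(X, CR): Column can switch to L (-5 → 4). Not NE.
(X, R): Row gets 2, best alternative -2; Column gets 5, best alternative 4. No profitable deviation — NE.
(Y, L): Column can switch to CR (-1 → 1). Not NE.
(The remaining 7 profiles each have a profitable deviation by the same check.)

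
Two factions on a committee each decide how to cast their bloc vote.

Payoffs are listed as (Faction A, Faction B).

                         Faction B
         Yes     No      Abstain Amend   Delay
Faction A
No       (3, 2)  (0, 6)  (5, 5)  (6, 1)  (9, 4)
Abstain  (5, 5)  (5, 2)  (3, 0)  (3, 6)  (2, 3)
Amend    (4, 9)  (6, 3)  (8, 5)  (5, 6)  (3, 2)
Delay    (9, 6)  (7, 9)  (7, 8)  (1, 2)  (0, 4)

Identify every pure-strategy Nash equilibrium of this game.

(No, Yes): Faction A can switch to Abstain (3 → 5). Not NE.
(No, No): Faction A can switch to Abstain (0 → 5). Not NE.
(No, Abstain): Faction A can switch to Amend (5 → 8). Not NE.
(No, Amend): Faction B can switch to Yes (1 → 2). Not NE.
(No, Delay): Faction B can switch to No (4 → 6). Not NE.
(Abstain, Yes): Faction A can switch to Delay (5 → 9). Not NE.
(Abstain, No): Faction A can switch to Amend (5 → 6). Not NE.
(Abstain, Abstain): Faction A can switch to No (3 → 5). Not NE.
(Delay, No): Faction A gets 7, best alternative 6; Faction B gets 9, best alternative 8. No profitable deviation — NE.
(The remaining 11 profiles each have a profitable deviation by the same check.)

The unique pure-strategy Nash equilibrium is (Delay, No).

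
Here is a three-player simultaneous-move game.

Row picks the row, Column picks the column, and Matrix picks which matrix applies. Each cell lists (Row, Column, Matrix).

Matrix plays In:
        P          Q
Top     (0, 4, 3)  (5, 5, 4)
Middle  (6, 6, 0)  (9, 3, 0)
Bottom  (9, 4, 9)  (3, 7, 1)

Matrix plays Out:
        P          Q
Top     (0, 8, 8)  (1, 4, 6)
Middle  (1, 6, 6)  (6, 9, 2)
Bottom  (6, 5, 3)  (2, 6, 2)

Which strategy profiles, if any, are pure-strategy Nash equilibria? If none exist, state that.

The unique pure-strategy Nash equilibrium is (Middle, Q, Out).

Mark each player's best response to every combination of opponents' strategies; a profile where every player is best-responding is a pure Nash equilibrium.
Row against (P, In): payoffs 0, 6, 9 → best response Bottom.
Row against (P, Out): payoffs 0, 1, 6 → best response Bottom.
Row against (Q, In): payoffs 5, 9, 3 → best response Middle.
Row against (Q, Out): payoffs 1, 6, 2 → best response Middle.
Column against (Top, In): payoffs 4, 5 → best response Q.
Column against (Top, Out): payoffs 8, 4 → best response P.
Column against (Middle, In): payoffs 6, 3 → best response P.
Column against (Middle, Out): payoffs 6, 9 → best response Q.
Column against (Bottom, In): payoffs 4, 7 → best response Q.
Column against (Bottom, Out): payoffs 5, 6 → best response Q.
Matrix against (Top, P): payoffs 3, 8 → best response Out.
Matrix against (Top, Q): payoffs 4, 6 → best response Out.
Matrix against (Middle, P): payoffs 0, 6 → best response Out.
Matrix against (Middle, Q): payoffs 0, 2 → best response Out.
Matrix against (Bottom, P): payoffs 9, 3 → best response In.
Matrix against (Bottom, Q): payoffs 1, 2 → best response Out.
Mutual best responses: (Middle, Q, Out).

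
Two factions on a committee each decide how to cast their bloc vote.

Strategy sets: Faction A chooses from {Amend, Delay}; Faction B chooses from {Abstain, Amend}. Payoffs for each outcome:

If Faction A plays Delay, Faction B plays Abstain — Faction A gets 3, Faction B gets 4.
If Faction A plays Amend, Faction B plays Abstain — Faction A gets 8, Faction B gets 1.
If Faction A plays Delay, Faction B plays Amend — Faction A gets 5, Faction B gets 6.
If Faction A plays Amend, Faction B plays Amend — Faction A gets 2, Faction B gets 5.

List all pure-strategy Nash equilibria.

The unique pure-strategy Nash equilibrium is (Delay, Amend).

Faction A against Abstain: payoffs 8, 3 → best response Amend.
Faction A against Amend: payoffs 2, 5 → best response Delay.
Faction B against Amend: payoffs 1, 5 → best response Amend.
Faction B against Delay: payoffs 4, 6 → best response Amend.
Mutual best responses: (Delay, Amend).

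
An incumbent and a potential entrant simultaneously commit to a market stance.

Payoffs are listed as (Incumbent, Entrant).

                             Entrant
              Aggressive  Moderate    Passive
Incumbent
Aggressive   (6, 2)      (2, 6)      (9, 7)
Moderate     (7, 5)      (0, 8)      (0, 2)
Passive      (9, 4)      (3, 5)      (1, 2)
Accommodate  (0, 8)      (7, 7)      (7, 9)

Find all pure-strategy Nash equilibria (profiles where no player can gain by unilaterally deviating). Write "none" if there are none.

The unique pure-strategy Nash equilibrium is (Aggressive, Passive).

(Aggressive, Aggressive): Incumbent can switch to Moderate (6 → 7). Not NE.
(Aggressive, Moderate): Incumbent can switch to Passive (2 → 3). Not NE.
(Aggressive, Passive): Incumbent gets 9, best alternative 7; Entrant gets 7, best alternative 6. No profitable deviation — NE.
(Moderate, Aggressive): Incumbent can switch to Passive (7 → 9). Not NE.
(Moderate, Moderate): Incumbent can switch to Aggressive (0 → 2). Not NE.
(Moderate, Passive): Incumbent can switch to Aggressive (0 → 9). Not NE.
(Passive, Aggressive): Entrant can switch to Moderate (4 → 5). Not NE.
(The remaining 5 profiles each have a profitable deviation by the same check.)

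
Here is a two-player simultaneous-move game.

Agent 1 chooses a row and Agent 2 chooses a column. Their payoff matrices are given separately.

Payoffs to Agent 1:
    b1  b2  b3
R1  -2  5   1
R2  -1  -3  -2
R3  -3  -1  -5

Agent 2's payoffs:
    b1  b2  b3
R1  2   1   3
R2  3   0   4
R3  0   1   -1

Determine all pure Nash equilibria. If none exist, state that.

The unique pure-strategy Nash equilibrium is (R1, b3).

Agent 1 against b1: payoffs -2, -1, -3 → best response R2.
Agent 1 against b2: payoffs 5, -3, -1 → best response R1.
Agent 1 against b3: payoffs 1, -2, -5 → best response R1.
Agent 2 against R1: payoffs 2, 1, 3 → best response b3.
Agent 2 against R2: payoffs 3, 0, 4 → best response b3.
Agent 2 against R3: payoffs 0, 1, -1 → best response b2.
Mutual best responses: (R1, b3).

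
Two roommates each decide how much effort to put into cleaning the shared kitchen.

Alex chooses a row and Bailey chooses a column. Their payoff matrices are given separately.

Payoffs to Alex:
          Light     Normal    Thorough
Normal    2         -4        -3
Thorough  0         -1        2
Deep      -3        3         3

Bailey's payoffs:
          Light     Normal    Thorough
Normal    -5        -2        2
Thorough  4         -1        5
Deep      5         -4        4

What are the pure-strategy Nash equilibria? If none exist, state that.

For each player, find the best response to each opponent profile; mutual best responses are the pure NE.
Alex against Light: payoffs 2, 0, -3 → best response Normal.
Alex against Normal: payoffs -4, -1, 3 → best response Deep.
Alex against Thorough: payoffs -3, 2, 3 → best response Deep.
Bailey against Normal: payoffs -5, -2, 2 → best response Thorough.
Bailey against Thorough: payoffs 4, -1, 5 → best response Thorough.
Bailey against Deep: payoffs 5, -4, 4 → best response Light.
No profile is a mutual best response for all players.

This game has no pure Nash equilibrium.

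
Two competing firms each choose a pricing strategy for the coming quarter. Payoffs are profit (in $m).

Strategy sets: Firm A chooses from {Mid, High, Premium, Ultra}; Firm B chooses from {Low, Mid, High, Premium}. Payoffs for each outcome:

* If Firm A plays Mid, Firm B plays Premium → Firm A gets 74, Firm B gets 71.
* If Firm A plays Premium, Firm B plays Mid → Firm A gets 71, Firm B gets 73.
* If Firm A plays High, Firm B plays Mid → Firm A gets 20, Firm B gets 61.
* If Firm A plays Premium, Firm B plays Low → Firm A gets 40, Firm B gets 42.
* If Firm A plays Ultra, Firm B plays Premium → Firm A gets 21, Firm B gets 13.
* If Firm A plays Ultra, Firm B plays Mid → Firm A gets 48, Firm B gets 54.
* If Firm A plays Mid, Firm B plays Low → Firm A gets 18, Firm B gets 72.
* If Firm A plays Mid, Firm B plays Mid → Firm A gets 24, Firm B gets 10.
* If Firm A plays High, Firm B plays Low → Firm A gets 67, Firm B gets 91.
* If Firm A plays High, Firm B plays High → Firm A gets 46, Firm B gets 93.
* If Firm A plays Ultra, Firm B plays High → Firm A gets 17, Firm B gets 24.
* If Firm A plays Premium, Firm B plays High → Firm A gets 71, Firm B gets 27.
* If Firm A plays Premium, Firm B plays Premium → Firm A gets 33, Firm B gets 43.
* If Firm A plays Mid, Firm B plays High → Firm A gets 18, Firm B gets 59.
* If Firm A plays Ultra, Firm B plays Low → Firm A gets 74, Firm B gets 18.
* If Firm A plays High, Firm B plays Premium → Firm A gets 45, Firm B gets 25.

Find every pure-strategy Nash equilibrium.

Firm A against Low: payoffs 18, 67, 40, 74 → best response Ultra.
Firm A against Mid: payoffs 24, 20, 71, 48 → best response Premium.
Firm A against High: payoffs 18, 46, 71, 17 → best response Premium.
Firm A against Premium: payoffs 74, 45, 33, 21 → best response Mid.
Firm B against Mid: payoffs 72, 10, 59, 71 → best response Low.
Firm B against High: payoffs 91, 61, 93, 25 → best response High.
Firm B against Premium: payoffs 42, 73, 27, 43 → best response Mid.
Firm B against Ultra: payoffs 18, 54, 24, 13 → best response Mid.
Mutual best responses: (Premium, Mid).

(Premium, Mid)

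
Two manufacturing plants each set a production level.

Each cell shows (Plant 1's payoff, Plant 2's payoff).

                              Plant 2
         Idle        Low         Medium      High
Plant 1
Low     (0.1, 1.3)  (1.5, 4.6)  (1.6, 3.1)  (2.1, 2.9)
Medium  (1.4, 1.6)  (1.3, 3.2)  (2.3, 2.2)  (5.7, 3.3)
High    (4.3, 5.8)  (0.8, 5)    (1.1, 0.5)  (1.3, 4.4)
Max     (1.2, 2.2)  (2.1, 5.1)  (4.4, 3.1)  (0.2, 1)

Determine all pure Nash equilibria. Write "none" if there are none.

Pure-strategy Nash equilibria: (Medium, High) and (High, Idle) and (Max, Low)

Plant 1 against Idle: payoffs 0.1, 1.4, 4.3, 1.2 → best response High.
Plant 1 against Low: payoffs 1.5, 1.3, 0.8, 2.1 → best response Max.
Plant 1 against Medium: payoffs 1.6, 2.3, 1.1, 4.4 → best response Max.
Plant 1 against High: payoffs 2.1, 5.7, 1.3, 0.2 → best response Medium.
Plant 2 against Low: payoffs 1.3, 4.6, 3.1, 2.9 → best response Low.
Plant 2 against Medium: payoffs 1.6, 3.2, 2.2, 3.3 → best response High.
Plant 2 against High: payoffs 5.8, 5, 0.5, 4.4 → best response Idle.
Plant 2 against Max: payoffs 2.2, 5.1, 3.1, 1 → best response Low.
Mutual best responses: (Medium, High); (High, Idle); (Max, Low).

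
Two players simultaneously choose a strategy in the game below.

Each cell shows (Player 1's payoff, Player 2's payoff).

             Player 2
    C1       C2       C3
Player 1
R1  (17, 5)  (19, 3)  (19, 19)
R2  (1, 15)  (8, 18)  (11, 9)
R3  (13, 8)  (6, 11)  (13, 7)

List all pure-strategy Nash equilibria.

The unique pure-strategy Nash equilibrium is (R1, C3).

(R1, C1): Player 2 can switch to C3 (5 → 19). Not NE.
(R1, C2): Player 2 can switch to C1 (3 → 5). Not NE.
(R1, C3): Player 1 gets 19, best alternative 13; Player 2 gets 19, best alternative 5. No profitable deviation — NE.
(R2, C1): Player 1 can switch to R1 (1 → 17). Not NE.
(R2, C2): Player 1 can switch to R1 (8 → 19). Not NE.
(R2, C3): Player 1 can switch to R1 (11 → 19). Not NE.
(R3, C1): Player 1 can switch to R1 (13 → 17). Not NE.
(R3, C2): Player 1 can switch to R1 (6 → 19). Not NE.
(R3, C3): Player 1 can switch to R1 (13 → 19). Not NE.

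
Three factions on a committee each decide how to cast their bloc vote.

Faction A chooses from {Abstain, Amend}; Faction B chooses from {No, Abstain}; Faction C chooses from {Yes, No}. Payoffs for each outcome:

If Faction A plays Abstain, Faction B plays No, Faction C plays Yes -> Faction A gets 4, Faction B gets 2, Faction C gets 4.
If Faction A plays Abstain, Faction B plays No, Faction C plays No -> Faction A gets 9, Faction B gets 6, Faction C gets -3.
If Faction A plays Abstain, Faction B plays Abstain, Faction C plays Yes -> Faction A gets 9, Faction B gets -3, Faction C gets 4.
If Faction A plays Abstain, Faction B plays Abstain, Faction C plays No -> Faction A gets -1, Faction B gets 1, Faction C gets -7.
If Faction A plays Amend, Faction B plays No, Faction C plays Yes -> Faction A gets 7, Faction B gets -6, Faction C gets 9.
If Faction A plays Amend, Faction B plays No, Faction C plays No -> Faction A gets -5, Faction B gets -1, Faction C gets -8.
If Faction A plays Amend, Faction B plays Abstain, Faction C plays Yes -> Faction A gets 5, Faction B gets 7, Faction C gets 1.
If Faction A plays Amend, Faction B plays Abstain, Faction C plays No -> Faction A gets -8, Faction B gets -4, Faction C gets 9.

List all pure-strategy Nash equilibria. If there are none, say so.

Check each profile: it is a Nash equilibrium iff no player can strictly gain by switching unilaterally.
(Abstain, No, Yes): Faction A can switch to Amend (4 → 7). Not NE.
(Abstain, No, No): Faction C can switch to Yes (-3 → 4). Not NE.
(Abstain, Abstain, Yes): Faction B can switch to No (-3 → 2). Not NE.
(Abstain, Abstain, No): Faction B can switch to No (1 → 6). Not NE.
(Amend, No, Yes): Faction B can switch to Abstain (-6 → 7). Not NE.
(Amend, No, No): Faction A can switch to Abstain (-5 → 9). Not NE.
(Amend, Abstain, Yes): Faction A can switch to Abstain (5 → 9). Not NE.
(Amend, Abstain, No): Faction A can switch to Abstain (-8 → -1). Not NE.

There is no pure-strategy Nash equilibrium.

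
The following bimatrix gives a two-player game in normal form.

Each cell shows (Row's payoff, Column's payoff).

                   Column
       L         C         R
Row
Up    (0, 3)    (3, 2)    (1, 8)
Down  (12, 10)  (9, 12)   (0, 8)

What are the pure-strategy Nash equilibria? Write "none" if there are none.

Pure-strategy Nash equilibria: (Up, R) and (Down, C)

Row against L: payoffs 0, 12 → best response Down.
Row against C: payoffs 3, 9 → best response Down.
Row against R: payoffs 1, 0 → best response Up.
Column against Up: payoffs 3, 2, 8 → best response R.
Column against Down: payoffs 10, 12, 8 → best response C.
Mutual best responses: (Up, R); (Down, C).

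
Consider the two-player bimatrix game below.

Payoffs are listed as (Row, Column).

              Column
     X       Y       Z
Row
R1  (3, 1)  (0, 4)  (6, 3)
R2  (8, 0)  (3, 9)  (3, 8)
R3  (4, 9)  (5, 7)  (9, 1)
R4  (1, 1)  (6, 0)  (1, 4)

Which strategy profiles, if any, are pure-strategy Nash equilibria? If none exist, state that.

No pure-strategy Nash equilibrium.

(R1, X): Row can switch to R2 (3 → 8). Not NE.
(R1, Y): Row can switch to R2 (0 → 3). Not NE.
(R1, Z): Row can switch to R3 (6 → 9). Not NE.
(R2, X): Column can switch to Y (0 → 9). Not NE.
(R2, Y): Row can switch to R3 (3 → 5). Not NE.
(R2, Z): Row can switch to R1 (3 → 6). Not NE.
(R3, X): Row can switch to R2 (4 → 8). Not NE.
(R3, Y): Row can switch to R4 (5 → 6). Not NE.
(The remaining 4 profiles each have a profitable deviation by the same check.)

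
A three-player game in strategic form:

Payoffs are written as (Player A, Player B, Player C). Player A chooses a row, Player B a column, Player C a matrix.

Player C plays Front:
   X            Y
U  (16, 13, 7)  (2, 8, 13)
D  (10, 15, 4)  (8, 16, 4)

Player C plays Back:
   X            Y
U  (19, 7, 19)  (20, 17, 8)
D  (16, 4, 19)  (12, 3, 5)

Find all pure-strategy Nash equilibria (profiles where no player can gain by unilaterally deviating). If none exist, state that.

No pure-strategy Nash equilibrium.

For each strategy profile, look for a profitable unilateral deviation.
(U, X, Front): Player C can switch to Back (7 → 19). Not NE.
(U, X, Back): Player B can switch to Y (7 → 17). Not NE.
(U, Y, Front): Player A can switch to D (2 → 8). Not NE.
(U, Y, Back): Player C can switch to Front (8 → 13). Not NE.
(D, X, Front): Player A can switch to U (10 → 16). Not NE.
(D, X, Back): Player A can switch to U (16 → 19). Not NE.
(D, Y, Front): Player C can switch to Back (4 → 5). Not NE.
(D, Y, Back): Player A can switch to U (12 → 20). Not NE.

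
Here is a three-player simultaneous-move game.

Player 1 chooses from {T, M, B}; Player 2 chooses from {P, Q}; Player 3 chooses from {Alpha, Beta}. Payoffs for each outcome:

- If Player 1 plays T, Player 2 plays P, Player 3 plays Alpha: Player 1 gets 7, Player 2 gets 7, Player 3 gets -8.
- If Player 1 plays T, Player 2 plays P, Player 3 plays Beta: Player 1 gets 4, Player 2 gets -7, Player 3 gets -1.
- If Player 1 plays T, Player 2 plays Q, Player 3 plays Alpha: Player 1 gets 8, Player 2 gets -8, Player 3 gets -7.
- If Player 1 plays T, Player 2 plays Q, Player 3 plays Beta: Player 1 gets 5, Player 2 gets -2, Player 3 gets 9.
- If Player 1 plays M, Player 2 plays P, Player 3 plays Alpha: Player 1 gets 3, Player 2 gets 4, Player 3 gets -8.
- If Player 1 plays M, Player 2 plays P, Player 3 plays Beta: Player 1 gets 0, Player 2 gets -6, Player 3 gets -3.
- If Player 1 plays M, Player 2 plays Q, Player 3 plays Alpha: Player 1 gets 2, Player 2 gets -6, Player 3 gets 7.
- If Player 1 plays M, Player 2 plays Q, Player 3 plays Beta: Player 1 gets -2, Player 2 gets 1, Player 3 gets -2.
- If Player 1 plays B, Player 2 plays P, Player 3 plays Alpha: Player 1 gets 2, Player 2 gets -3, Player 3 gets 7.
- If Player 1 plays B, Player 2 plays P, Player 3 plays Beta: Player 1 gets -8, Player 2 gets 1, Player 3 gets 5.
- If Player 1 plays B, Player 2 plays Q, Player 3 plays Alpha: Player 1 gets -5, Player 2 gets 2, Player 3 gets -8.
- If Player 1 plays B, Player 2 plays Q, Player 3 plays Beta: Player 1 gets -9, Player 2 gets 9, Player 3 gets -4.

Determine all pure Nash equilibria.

(T, P, Alpha): Player 3 can switch to Beta (-8 → -1). Not NE.
(T, P, Beta): Player 2 can switch to Q (-7 → -2). Not NE.
(T, Q, Alpha): Player 2 can switch to P (-8 → 7). Not NE.
(T, Q, Beta): Player 1 gets 5, best alternative -2; Player 2 gets -2, best alternative -7; Player 3 gets 9, best alternative -7. No profitable deviation — NE.
(M, P, Alpha): Player 1 can switch to T (3 → 7). Not NE.
(M, P, Beta): Player 1 can switch to T (0 → 4). Not NE.
(M, Q, Alpha): Player 1 can switch to T (2 → 8). Not NE.
(The remaining 5 profiles each have a profitable deviation by the same check.)

(T, Q, Beta)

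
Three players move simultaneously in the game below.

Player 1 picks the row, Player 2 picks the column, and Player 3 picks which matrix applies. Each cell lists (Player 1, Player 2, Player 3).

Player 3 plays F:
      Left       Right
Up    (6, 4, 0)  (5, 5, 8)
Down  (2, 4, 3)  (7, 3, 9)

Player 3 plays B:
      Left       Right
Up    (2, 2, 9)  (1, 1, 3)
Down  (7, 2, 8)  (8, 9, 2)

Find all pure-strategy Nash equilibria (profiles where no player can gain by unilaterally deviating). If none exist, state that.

Mark each player's best response to every combination of opponents' strategies; a profile where every player is best-responding is a pure Nash equilibrium.
Player 1 against (Left, F): payoffs 6, 2 → best response Up.
Player 1 against (Left, B): payoffs 2, 7 → best response Down.
Player 1 against (Right, F): payoffs 5, 7 → best response Down.
Player 1 against (Right, B): payoffs 1, 8 → best response Down.
Player 2 against (Up, F): payoffs 4, 5 → best response Right.
Player 2 against (Up, B): payoffs 2, 1 → best response Left.
Player 2 against (Down, F): payoffs 4, 3 → best response Left.
Player 2 against (Down, B): payoffs 2, 9 → best response Right.
Player 3 against (Up, Left): payoffs 0, 9 → best response B.
Player 3 against (Up, Right): payoffs 8, 3 → best response F.
Player 3 against (Down, Left): payoffs 3, 8 → best response B.
Player 3 against (Down, Right): payoffs 9, 2 → best response F.
No profile is a mutual best response for all players.

This game has no pure Nash equilibrium.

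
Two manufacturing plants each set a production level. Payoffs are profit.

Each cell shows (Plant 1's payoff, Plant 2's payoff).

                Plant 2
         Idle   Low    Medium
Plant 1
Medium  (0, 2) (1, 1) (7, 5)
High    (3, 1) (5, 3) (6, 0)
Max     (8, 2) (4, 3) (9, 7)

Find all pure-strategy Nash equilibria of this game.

(Medium, Idle): Plant 1 can switch to High (0 → 3). Not NE.
(Medium, Low): Plant 1 can switch to High (1 → 5). Not NE.
(Medium, Medium): Plant 1 can switch to Max (7 → 9). Not NE.
(High, Idle): Plant 1 can switch to Max (3 → 8). Not NE.
(High, Low): Plant 1 gets 5, best alternative 4; Plant 2 gets 3, best alternative 1. No profitable deviation — NE.
(High, Medium): Plant 1 can switch to Medium (6 → 7). Not NE.
(Max, Idle): Plant 2 can switch to Low (2 → 3). Not NE.
(Max, Low): Plant 1 can switch to High (4 → 5). Not NE.
(Max, Medium): Plant 1 gets 9, best alternative 7; Plant 2 gets 7, best alternative 3. No profitable deviation — NE.

The pure Nash equilibria are (High, Low); (Max, Medium).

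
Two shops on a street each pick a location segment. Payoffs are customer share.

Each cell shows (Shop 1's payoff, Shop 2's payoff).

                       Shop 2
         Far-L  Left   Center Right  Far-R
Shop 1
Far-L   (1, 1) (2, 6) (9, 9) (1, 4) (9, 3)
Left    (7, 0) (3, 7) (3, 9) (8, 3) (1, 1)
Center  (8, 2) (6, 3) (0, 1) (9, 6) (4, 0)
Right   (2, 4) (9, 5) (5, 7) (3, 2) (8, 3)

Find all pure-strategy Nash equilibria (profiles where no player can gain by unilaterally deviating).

For each player, find the best response to each opponent profile; mutual best responses are the pure NE.
Shop 1 against Far-L: payoffs 1, 7, 8, 2 → best response Center.
Shop 1 against Left: payoffs 2, 3, 6, 9 → best response Right.
Shop 1 against Center: payoffs 9, 3, 0, 5 → best response Far-L.
Shop 1 against Right: payoffs 1, 8, 9, 3 → best response Center.
Shop 1 against Far-R: payoffs 9, 1, 4, 8 → best response Far-L.
Shop 2 against Far-L: payoffs 1, 6, 9, 4, 3 → best response Center.
Shop 2 against Left: payoffs 0, 7, 9, 3, 1 → best response Center.
Shop 2 against Center: payoffs 2, 3, 1, 6, 0 → best response Right.
Shop 2 against Right: payoffs 4, 5, 7, 2, 3 → best response Center.
Mutual best responses: (Far-L, Center); (Center, Right).

(Far-L, Center) and (Center, Right)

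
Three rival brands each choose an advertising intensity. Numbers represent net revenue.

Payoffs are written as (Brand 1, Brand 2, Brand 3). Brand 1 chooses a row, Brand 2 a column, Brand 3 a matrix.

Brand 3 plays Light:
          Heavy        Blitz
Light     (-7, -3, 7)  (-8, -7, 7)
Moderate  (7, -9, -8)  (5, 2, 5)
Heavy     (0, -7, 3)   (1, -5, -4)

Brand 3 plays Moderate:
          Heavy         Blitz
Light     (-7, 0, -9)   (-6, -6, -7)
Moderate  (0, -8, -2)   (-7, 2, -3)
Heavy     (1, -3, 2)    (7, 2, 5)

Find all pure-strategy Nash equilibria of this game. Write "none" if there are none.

(Moderate, Blitz, Light) and (Heavy, Blitz, Moderate)

(Light, Heavy, Light): Brand 1 can switch to Moderate (-7 → 7). Not NE.
(Light, Heavy, Moderate): Brand 1 can switch to Moderate (-7 → 0). Not NE.
(Light, Blitz, Light): Brand 1 can switch to Moderate (-8 → 5). Not NE.
(Light, Blitz, Moderate): Brand 1 can switch to Heavy (-6 → 7). Not NE.
(Moderate, Heavy, Light): Brand 2 can switch to Blitz (-9 → 2). Not NE.
(Moderate, Heavy, Moderate): Brand 1 can switch to Heavy (0 → 1). Not NE.
(Moderate, Blitz, Light): Brand 1 gets 5, best alternative 1; Brand 2 gets 2, best alternative -9; Brand 3 gets 5, best alternative -3. No profitable deviation — NE.
(Moderate, Blitz, Moderate): Brand 1 can switch to Light (-7 → -6). Not NE.
(Heavy, Heavy, Light): Brand 1 can switch to Moderate (0 → 7). Not NE.
(Heavy, Blitz, Moderate): Brand 1 gets 7, best alternative -6; Brand 2 gets 2, best alternative -3; Brand 3 gets 5, best alternative -4. No profitable deviation — NE.
(The remaining 2 profiles each have a profitable deviation by the same check.)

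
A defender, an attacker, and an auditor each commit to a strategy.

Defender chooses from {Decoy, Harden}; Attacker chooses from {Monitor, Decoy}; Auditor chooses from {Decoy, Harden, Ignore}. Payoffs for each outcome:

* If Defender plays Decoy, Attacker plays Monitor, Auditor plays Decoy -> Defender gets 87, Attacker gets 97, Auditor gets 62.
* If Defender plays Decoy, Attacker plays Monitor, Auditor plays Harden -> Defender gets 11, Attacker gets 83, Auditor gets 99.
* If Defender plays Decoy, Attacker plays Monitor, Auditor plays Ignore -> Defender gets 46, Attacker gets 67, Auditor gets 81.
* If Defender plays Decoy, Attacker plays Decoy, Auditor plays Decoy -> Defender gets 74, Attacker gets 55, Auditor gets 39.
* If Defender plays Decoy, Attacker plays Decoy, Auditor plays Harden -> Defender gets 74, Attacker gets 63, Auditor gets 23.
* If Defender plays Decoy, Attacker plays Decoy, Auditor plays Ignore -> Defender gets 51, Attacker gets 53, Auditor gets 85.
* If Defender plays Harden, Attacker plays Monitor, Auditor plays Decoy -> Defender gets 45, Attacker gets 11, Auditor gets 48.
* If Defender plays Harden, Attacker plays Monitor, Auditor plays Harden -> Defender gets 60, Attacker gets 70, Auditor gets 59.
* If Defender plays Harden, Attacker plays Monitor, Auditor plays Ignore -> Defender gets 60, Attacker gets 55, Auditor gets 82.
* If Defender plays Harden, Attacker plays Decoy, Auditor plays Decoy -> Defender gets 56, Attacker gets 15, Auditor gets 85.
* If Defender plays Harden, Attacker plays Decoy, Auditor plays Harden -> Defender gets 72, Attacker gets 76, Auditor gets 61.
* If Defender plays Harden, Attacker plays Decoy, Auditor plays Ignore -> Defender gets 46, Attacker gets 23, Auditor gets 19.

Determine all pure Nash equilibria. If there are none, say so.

Defender against (Monitor, Decoy): payoffs 87, 45 → best response Decoy.
Defender against (Monitor, Harden): payoffs 11, 60 → best response Harden.
Defender against (Monitor, Ignore): payoffs 46, 60 → best response Harden.
Defender against (Decoy, Decoy): payoffs 74, 56 → best response Decoy.
Defender against (Decoy, Harden): payoffs 74, 72 → best response Decoy.
Defender against (Decoy, Ignore): payoffs 51, 46 → best response Decoy.
Attacker against (Decoy, Decoy): payoffs 97, 55 → best response Monitor.
Attacker against (Decoy, Harden): payoffs 83, 63 → best response Monitor.
Attacker against (Decoy, Ignore): payoffs 67, 53 → best response Monitor.
Attacker against (Harden, Decoy): payoffs 11, 15 → best response Decoy.
Attacker against (Harden, Harden): payoffs 70, 76 → best response Decoy.
Attacker against (Harden, Ignore): payoffs 55, 23 → best response Monitor.
Auditor against (Decoy, Monitor): payoffs 62, 99, 81 → best response Harden.
Auditor against (Decoy, Decoy): payoffs 39, 23, 85 → best response Ignore.
Auditor against (Harden, Monitor): payoffs 48, 59, 82 → best response Ignore.
Auditor against (Harden, Decoy): payoffs 85, 61, 19 → best response Decoy.
Mutual best responses: (Harden, Monitor, Ignore).

(Harden, Monitor, Ignore)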